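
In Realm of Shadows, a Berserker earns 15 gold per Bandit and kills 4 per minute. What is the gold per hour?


Gold per minute = 15 * 4 = 60
Gold per hour = 60 * 60 = 3600

3600 gold/hour


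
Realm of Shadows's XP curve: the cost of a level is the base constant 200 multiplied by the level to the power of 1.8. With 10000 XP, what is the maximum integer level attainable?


XP = 200 * level^1.8, so level = (XP / 200)^(1/1.8)
= (10000 / 200)^(1/1.8)
= 50.0^0.5556
= 8.7876
Floor: level = 8

level 8


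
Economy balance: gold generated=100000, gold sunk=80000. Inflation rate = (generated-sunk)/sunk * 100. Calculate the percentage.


Net gold = 100000 - 80000 = 20000
Inflation rate = net / sunk * 100 = 20000 / 80000 * 100
= 0.25 * 100
= 25.00%

25.00%


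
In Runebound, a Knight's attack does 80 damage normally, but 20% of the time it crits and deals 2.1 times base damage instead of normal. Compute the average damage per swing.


E[dmg] = base * (1 + crit_chance * (crit_mult - 1))
cc as decimal = 20/100 = 0.2
cm - 1 = 2.1 - 1 = 1.1
Bonus factor = 0.2 * 1.1 = 0.22
Total multiplier = 1 + 0.22 = 1.22
Expected damage = 80 * 1.22 = 97.60

97.60 damage


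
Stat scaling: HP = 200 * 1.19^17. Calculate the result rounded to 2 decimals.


value = base * growth^level
= 200 * 1.19^17
= 200 * 19.244133
= 3848.83

3848.83 HP


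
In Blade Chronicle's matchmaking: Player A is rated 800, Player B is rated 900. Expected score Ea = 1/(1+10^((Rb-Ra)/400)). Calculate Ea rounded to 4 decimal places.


Elo expected score: Ea = 1/(1 + 10^((Rb-Ra)/400))
Rb - Ra = 900 - 800 = 100
(Rb-Ra)/400 = 100/400 = 0.25
10^0.25 = 1.778279
Ea = 1/(1 + 1.778279) = 1/2.778279 = 0.3599

0.3599


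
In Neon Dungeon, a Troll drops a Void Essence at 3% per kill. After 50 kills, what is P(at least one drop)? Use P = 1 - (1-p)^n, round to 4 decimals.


P(at least one) = 1 - P(none) = 1 - (1-p)^n
p = 3/100 = 0.03
1 - p = 0.97
(1 - p)^50 = 0.97^50 = 0.218065
P(at least one) = 1 - 0.218065 = 0.7819

0.7819


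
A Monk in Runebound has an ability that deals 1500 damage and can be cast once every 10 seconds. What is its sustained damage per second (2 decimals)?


DPS = damage / cooldown
= 1500 / 10
= 150.00

150.00 DPS


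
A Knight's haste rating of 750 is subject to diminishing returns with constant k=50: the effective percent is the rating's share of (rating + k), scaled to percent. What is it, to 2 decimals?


effective% = rating / (rating + k) * 100
= 750 / (750 + 50) * 100
= 750 / 800 * 100
= 0.9375 * 100
= 93.75%

93.75%


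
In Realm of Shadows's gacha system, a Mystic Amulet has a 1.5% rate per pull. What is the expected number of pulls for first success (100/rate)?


Expected pulls for a geometric distribution = 1/p = 100 / rate%
= 100 / 1.5
= 66.67

66.67 pulls


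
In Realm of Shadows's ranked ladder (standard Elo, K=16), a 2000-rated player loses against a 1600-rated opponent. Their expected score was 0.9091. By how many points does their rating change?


Elo update: delta = K * (S - Ea), where S = 0 (loses)
S - Ea = 0 - 0.9091 = -0.9091
Rating change = 16 * -0.9091
= -14.55

-14.55 rating points


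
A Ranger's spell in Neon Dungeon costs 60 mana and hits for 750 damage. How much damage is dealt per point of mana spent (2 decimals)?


Efficiency = damage / mana
= 750 / 60
= 12.50

12.50 dmg/mana


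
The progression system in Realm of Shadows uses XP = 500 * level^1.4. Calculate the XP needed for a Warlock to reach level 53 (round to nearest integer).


XP = 500 * level^1.4
Substitute level = 53:
XP = 500 * 53^1.4
= 500 * 259.4097
= 129705

129705 XP


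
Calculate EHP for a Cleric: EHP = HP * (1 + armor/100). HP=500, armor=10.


EHP = 500 * (1 + 10/100)
= 500 * (1 + 0.1)
= 500 * 1.1
= 550.0

550.0 EHP


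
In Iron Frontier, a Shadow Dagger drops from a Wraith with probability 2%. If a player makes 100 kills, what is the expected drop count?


Expected drops = kills * (drop_rate / 100)
= 100 * (2 / 100)
= 100 * 0.02
= 2.0

2.0 drops


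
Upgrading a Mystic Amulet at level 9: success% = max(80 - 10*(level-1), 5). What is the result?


raw_rate = 80 - 10 * (9 - 1)
= 80 - 10 * 8
= 80 - 80
= 0
Apply floor: max(0, 5) = 5%

5%


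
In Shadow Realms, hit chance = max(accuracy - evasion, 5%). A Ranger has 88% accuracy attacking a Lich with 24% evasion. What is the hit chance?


accuracy - evasion = 88 - 24 = 64
Apply floor: max(64, 5) = 64
Hit chance = 64%

64%


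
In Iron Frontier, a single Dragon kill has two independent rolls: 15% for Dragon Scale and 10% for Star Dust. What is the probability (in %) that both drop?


For independent events, P(both) = P(A) * P(B)
= 15% * 10%
= 150 / 100 %
= 1.5%

1.5%


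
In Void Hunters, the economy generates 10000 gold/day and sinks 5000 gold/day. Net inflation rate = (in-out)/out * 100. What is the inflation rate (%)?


Net gold = 10000 - 5000 = 5000
Inflation rate = net / sunk * 100 = 5000 / 5000 * 100
= 1.0 * 100
= 100.00%

100.00%


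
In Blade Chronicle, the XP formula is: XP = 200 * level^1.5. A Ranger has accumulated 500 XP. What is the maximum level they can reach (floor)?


XP = 200 * level^1.5, so level = (XP / 200)^(1/1.5)
= (500 / 200)^(1/1.5)
= 2.5^0.6667
= 1.842
Floor: level = 1

level 1


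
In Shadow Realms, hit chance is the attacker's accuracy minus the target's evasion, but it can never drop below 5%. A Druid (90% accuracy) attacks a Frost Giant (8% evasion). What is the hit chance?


accuracy - evasion = 90 - 8 = 82
Apply floor: max(82, 5) = 82
Hit chance = 82%

82%


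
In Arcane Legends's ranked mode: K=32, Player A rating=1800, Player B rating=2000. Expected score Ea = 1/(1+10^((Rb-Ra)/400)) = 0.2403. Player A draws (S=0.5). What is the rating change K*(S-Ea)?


Elo update: delta = K * (S - Ea), where S = 0.5 (draws)
S - Ea = 0.5 - 0.2403 = 0.2597
Rating change = 32 * 0.2597
= 8.31

8.31 rating points


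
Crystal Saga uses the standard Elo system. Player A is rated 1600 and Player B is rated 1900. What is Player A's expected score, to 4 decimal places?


Elo expected score: Ea = 1/(1 + 10^((Rb-Ra)/400))
Rb - Ra = 1900 - 1600 = 300
(Rb-Ra)/400 = 300/400 = 0.75
10^0.75 = 5.623413
Ea = 1/(1 + 5.623413) = 1/6.623413 = 0.1510

0.1510


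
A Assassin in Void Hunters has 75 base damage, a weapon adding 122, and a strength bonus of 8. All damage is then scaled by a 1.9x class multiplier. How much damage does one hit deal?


Sum base + weapon + str = 75 + 122 + 8 = 205
Multiply by 1.9:
205 * 1.9 = 389.5

389.5 damage


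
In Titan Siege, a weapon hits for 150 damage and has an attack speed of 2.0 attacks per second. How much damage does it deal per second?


DPS = damage * attack_speed
= 150 * 2.0
= 300.0

300.0 DPS


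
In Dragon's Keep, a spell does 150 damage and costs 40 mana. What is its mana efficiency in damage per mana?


Efficiency = damage / mana
= 150 / 40
= 3.75

3.75 dmg/mana


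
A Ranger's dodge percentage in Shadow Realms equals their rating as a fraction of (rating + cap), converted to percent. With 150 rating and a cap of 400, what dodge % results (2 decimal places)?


dodge% = 150 / (150 + 400) * 100
= 150 / 550 * 100
= 0.272727 * 100
= 27.27%

27.27%


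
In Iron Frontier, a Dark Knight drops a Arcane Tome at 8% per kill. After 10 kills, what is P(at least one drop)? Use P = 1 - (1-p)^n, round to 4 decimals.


P(at least one) = 1 - P(none) = 1 - (1-p)^n
p = 8/100 = 0.08
1 - p = 0.92
(1 - p)^10 = 0.92^10 = 0.434388
P(at least one) = 1 - 0.434388 = 0.5656

0.5656


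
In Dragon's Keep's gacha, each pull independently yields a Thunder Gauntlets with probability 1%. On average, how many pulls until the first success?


Expected pulls for a geometric distribution = 1/p = 100 / rate%
= 100 / 1
= 100.0

100.0 pulls


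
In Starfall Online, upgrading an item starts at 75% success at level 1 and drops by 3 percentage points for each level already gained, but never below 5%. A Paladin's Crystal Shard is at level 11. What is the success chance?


raw_rate = 75 - 3 * (11 - 1)
= 75 - 3 * 10
= 75 - 30
= 45
Apply floor: max(45, 5) = 45%

45%


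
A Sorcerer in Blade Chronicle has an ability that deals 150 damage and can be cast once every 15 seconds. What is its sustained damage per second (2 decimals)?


DPS = damage / cooldown
= 150 / 15
= 10.00

10.00 DPS


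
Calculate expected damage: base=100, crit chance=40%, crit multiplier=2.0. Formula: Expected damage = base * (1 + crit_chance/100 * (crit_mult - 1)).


E[dmg] = base * (1 + crit_chance * (crit_mult - 1))
cc as decimal = 40/100 = 0.4
cm - 1 = 2.0 - 1 = 1.0
Bonus factor = 0.4 * 1.0 = 0.4
Total multiplier = 1 + 0.4 = 1.4
Expected damage = 100 * 1.4 = 140.00

140.00 damage


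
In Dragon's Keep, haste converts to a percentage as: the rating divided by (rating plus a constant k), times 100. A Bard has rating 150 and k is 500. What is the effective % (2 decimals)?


effective% = rating / (rating + k) * 100
= 150 / (150 + 500) * 100
= 150 / 650 * 100
= 0.230769 * 100
= 23.08%

23.08%


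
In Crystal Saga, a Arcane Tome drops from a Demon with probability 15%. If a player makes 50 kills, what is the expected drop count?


Expected drops = kills * (drop_rate / 100)
= 50 * (15 / 100)
= 50 * 0.15
= 7.5

7.5 drops


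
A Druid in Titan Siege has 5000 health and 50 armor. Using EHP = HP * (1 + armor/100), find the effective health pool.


EHP = 5000 * (1 + 50/100)
= 5000 * (1 + 0.5)
= 5000 * 1.5
= 7500.0

7500.0 EHP


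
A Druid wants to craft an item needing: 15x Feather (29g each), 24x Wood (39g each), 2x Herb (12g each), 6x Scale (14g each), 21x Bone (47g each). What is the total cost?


Cost breakdown:
  Feather: 15 * 29 = 435
  Wood: 24 * 39 = 936
  Herb: 2 * 12 = 24
  Scale: 6 * 14 = 84
  Bone: 21 * 47 = 987
Total = 435 + 936 + 24 + 84 + 987 = 2466

2466 gold


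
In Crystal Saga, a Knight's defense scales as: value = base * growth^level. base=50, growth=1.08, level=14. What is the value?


value = base * growth^level
= 50 * 1.08^14
= 50 * 2.937194
= 146.86

146.86 defense


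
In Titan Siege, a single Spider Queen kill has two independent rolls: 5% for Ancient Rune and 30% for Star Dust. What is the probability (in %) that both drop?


For independent events, P(both) = P(A) * P(B)
= 5% * 30%
= 150 / 100 %
= 1.5%

1.5%


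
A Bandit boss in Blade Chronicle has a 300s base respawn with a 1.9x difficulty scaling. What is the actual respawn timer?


Respawn time = base * multiplier
= 300 * 1.9
= 570.0 seconds

570.0 seconds


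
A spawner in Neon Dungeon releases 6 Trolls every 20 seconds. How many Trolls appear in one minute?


Spawns per minute = count * (60 / interval)
= 6 * (60 / 20)
= 6 * 3.0
= 18.0

18.0 per minute


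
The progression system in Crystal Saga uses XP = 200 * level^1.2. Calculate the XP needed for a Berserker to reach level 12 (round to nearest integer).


XP = 200 * level^1.2
Substitute level = 12:
XP = 200 * 12^1.2
= 200 * 19.725
= 3945

3945 XP


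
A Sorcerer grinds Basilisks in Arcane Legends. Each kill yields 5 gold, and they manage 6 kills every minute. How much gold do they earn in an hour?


Gold per minute = 5 * 6 = 30
Gold per hour = 30 * 60 = 1800

1800 gold/hour


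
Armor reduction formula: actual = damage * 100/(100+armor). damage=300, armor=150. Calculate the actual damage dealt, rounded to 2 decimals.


actual = 300 * 100 / (100 + 150)
= 300 * 100 / 250
= 30000 / 250
= 120.00

120.00 damage


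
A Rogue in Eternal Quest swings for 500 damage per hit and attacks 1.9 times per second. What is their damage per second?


DPS = damage * attack_speed
= 500 * 1.9
= 950.0

950.0 DPS


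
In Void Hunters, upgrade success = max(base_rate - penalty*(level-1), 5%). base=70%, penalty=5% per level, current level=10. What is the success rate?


raw_rate = 70 - 5 * (10 - 1)
= 70 - 5 * 9
= 70 - 45
= 25
Apply floor: max(25, 5) = 25%

25%


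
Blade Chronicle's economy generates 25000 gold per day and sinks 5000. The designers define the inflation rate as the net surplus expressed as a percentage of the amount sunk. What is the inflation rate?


Net gold = 25000 - 5000 = 20000
Inflation rate = net / sunk * 100 = 20000 / 5000 * 100
= 4.0 * 100
= 400.00%

400.00%


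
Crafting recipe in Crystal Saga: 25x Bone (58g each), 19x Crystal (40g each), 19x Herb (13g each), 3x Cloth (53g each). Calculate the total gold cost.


Cost breakdown:
  Bone: 25 * 58 = 1450
  Crystal: 19 * 40 = 760
  Herb: 19 * 13 = 247
  Cloth: 3 * 53 = 159
Total = 1450 + 760 + 247 + 159 = 2616

2616 gold


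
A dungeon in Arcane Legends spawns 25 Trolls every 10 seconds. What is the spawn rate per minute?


Spawns per minute = count * (60 / interval)
= 25 * (60 / 10)
= 25 * 6.0
= 150.0

150.0 per minute


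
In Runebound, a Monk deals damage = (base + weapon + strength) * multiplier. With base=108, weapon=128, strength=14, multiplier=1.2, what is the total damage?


Sum base + weapon + str = 108 + 128 + 14 = 250
Multiply by 1.2:
250 * 1.2 = 300.0

300.0 damage


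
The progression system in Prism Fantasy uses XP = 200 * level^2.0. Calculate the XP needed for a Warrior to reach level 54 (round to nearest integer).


XP = 200 * level^2.0
Substitute level = 54:
XP = 200 * 54^2.0
= 200 * 2916.0
= 583200

583200 XP


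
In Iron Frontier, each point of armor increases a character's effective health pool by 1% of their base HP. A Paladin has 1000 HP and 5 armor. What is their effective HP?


EHP = 1000 * (1 + 5/100)
= 1000 * (1 + 0.05)
= 1000 * 1.05
= 1050.0

1050.0 EHP


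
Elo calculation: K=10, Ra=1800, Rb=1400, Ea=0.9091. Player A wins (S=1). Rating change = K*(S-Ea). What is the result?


Elo update: delta = K * (S - Ea), where S = 1 (wins)
S - Ea = 1 - 0.9091 = 0.0909
Rating change = 10 * 0.0909
= 0.91

0.91 rating points


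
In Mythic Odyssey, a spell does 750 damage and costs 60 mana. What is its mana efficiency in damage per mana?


Efficiency = damage / mana
= 750 / 60
= 12.50

12.50 dmg/mana


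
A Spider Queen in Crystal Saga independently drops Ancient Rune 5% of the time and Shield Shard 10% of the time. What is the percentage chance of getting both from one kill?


For independent events, P(both) = P(A) * P(B)
= 5% * 10%
= 50 / 100 %
= 0.5%

0.5%


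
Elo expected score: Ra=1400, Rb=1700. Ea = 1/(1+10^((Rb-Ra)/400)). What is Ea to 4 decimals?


Elo expected score: Ea = 1/(1 + 10^((Rb-Ra)/400))
Rb - Ra = 1700 - 1400 = 300
(Rb-Ra)/400 = 300/400 = 0.75
10^0.75 = 5.623413
Ea = 1/(1 + 5.623413) = 1/6.623413 = 0.1510

0.1510


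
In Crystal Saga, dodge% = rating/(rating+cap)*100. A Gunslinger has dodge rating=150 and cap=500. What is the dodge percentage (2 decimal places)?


dodge% = 150 / (150 + 500) * 100
= 150 / 650 * 100
= 0.230769 * 100
= 23.08%

23.08%


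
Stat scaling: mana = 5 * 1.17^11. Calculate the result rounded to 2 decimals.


value = base * growth^level
= 5 * 1.17^11
= 5 * 5.623989
= 28.12

28.12 mana


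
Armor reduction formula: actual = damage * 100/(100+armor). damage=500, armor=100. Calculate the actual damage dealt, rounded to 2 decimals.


actual = 500 * 100 / (100 + 100)
= 500 * 100 / 200
= 50000 / 200
= 250.00

250.00 damage


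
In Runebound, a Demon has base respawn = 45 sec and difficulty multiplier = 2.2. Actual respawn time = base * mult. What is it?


Respawn time = base * multiplier
= 45 * 2.2
= 99.0 seconds

99.0 seconds


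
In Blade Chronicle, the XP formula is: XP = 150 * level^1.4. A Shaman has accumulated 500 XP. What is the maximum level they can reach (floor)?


XP = 150 * level^1.4, so level = (XP / 150)^(1/1.4)
= (500 / 150)^(1/1.4)
= 3.3333^0.7143
= 2.3631
Floor: level = 2

level 2


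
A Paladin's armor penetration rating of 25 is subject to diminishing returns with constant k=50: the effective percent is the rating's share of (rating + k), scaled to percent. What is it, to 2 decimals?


effective% = rating / (rating + k) * 100
= 25 / (25 + 50) * 100
= 25 / 75 * 100
= 0.333333 * 100
= 33.33%

33.33%


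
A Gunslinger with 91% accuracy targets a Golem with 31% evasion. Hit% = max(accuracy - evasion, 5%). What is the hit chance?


accuracy - evasion = 91 - 31 = 60
Apply floor: max(60, 5) = 60
Hit chance = 60%

60%


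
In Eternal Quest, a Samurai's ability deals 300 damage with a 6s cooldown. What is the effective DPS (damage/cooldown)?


DPS = damage / cooldown
= 300 / 6
= 50.00

50.00 DPS


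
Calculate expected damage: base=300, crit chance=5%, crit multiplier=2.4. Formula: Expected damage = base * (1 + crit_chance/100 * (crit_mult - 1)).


E[dmg] = base * (1 + crit_chance * (crit_mult - 1))
cc as decimal = 5/100 = 0.05
cm - 1 = 2.4 - 1 = 1.4
Bonus factor = 0.05 * 1.4 = 0.07
Total multiplier = 1 + 0.07 = 1.07
Expected damage = 300 * 1.07 = 321.00

321.00 damage


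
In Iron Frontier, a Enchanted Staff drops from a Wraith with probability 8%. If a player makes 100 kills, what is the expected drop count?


Expected drops = kills * (drop_rate / 100)
= 100 * (8 / 100)
= 100 * 0.08
= 8.0

8.0 drops


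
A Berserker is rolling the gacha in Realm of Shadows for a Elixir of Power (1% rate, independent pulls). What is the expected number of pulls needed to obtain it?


Expected pulls for a geometric distribution = 1/p = 100 / rate%
= 100 / 1
= 100.0

100.0 pulls


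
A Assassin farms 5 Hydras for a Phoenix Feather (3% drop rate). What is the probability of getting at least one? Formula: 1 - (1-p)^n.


P(at least one) = 1 - P(none) = 1 - (1-p)^n
p = 3/100 = 0.03
1 - p = 0.97
(1 - p)^5 = 0.97^5 = 0.858734
P(at least one) = 1 - 0.858734 = 0.1413

0.1413


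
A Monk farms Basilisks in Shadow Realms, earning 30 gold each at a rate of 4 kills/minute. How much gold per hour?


Gold per minute = 30 * 4 = 120
Gold per hour = 120 * 60 = 7200

7200 gold/hour


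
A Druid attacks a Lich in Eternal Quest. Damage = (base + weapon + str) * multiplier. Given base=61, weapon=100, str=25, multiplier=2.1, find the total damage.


Sum base + weapon + str = 61 + 100 + 25 = 186
Multiply by 2.1:
186 * 2.1 = 390.6

390.6 damage


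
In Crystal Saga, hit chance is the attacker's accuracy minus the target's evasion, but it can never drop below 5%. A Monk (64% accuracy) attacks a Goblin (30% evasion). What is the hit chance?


accuracy - evasion = 64 - 30 = 34
Apply floor: max(34, 5) = 34
Hit chance = 34%

34%


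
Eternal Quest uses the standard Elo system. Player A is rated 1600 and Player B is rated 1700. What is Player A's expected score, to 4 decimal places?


Elo expected score: Ea = 1/(1 + 10^((Rb-Ra)/400))
Rb - Ra = 1700 - 1600 = 100
(Rb-Ra)/400 = 100/400 = 0.25
10^0.25 = 1.778279
Ea = 1/(1 + 1.778279) = 1/2.778279 = 0.3599

0.3599


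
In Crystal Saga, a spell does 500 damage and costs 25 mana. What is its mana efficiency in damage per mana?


Efficiency = damage / mana
= 500 / 25
= 20.00

20.00 dmg/mana


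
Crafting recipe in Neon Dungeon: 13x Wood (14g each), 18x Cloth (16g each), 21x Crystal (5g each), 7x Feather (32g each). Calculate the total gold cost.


Cost breakdown:
  Wood: 13 * 14 = 182
  Cloth: 18 * 16 = 288
  Crystal: 21 * 5 = 105
  Feather: 7 * 32 = 224
Total = 182 + 288 + 105 + 224 = 799

799 gold


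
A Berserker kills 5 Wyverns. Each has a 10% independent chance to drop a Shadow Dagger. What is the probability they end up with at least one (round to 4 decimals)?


P(at least one) = 1 - P(none) = 1 - (1-p)^n
p = 10/100 = 0.1
1 - p = 0.9
(1 - p)^5 = 0.9^5 = 0.590490
P(at least one) = 1 - 0.590490 = 0.4095

0.4095


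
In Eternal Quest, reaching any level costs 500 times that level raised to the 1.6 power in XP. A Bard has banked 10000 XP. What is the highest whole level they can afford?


XP = 500 * level^1.6, so level = (XP / 500)^(1/1.6)
= (10000 / 500)^(1/1.6)
= 20.0^0.625
= 6.5034
Floor: level = 6

level 6


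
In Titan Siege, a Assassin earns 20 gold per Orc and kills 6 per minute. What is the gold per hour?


Gold per minute = 20 * 6 = 120
Gold per hour = 120 * 60 = 7200

7200 gold/hour


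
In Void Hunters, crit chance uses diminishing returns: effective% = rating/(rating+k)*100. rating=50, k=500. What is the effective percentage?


effective% = rating / (rating + k) * 100
= 50 / (50 + 500) * 100
= 50 / 550 * 100
= 0.090909 * 100
= 9.09%

9.09%


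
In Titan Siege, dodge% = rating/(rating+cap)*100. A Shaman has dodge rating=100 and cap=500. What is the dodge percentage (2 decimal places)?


dodge% = 100 / (100 + 500) * 100
= 100 / 600 * 100
= 0.166667 * 100
= 16.67%

16.67%


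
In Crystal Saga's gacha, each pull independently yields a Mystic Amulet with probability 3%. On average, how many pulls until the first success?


Expected pulls for a geometric distribution = 1/p = 100 / rate%
= 100 / 3
= 33.33

33.33 pulls


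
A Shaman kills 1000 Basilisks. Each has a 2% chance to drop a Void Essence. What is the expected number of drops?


Expected drops = kills * (drop_rate / 100)
= 1000 * (2 / 100)
= 1000 * 0.02
= 20.0

20.0 drops


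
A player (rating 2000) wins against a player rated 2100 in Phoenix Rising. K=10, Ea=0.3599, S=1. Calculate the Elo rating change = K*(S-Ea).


Elo update: delta = K * (S - Ea), where S = 1 (wins)
S - Ea = 1 - 0.3599 = 0.6401
Rating change = 10 * 0.6401
= 6.40

6.40 rating points


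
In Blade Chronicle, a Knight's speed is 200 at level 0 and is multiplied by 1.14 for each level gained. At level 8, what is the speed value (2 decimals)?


value = base * growth^level
= 200 * 1.14^8
= 200 * 2.852586
= 570.52

570.52 speed


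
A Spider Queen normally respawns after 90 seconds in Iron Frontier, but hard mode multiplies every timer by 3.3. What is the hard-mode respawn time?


Respawn time = base * multiplier
= 90 * 3.3
= 297.0 seconds

297.0 seconds


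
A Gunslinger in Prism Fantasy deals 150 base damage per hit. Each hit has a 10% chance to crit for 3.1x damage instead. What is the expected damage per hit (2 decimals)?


E[dmg] = base * (1 + crit_chance * (crit_mult - 1))
cc as decimal = 10/100 = 0.1
cm - 1 = 3.1 - 1 = 2.1
Bonus factor = 0.1 * 2.1 = 0.21
Total multiplier = 1 + 0.21 = 1.21
Expected damage = 150 * 1.21 = 181.50

181.50 damage


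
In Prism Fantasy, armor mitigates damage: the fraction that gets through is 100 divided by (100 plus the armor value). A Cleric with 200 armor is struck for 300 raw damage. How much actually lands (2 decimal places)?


actual = 300 * 100 / (100 + 200)
= 300 * 100 / 300
= 30000 / 300
= 100.00

100.00 damage


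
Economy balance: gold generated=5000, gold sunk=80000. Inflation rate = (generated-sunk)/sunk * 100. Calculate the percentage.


Net gold = 5000 - 80000 = -75000
Inflation rate = net / sunk * 100 = -75000 / 80000 * 100
= -0.9375 * 100
= -93.75%

-93.75%


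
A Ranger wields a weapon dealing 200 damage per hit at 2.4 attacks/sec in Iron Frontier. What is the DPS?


DPS = damage * attack_speed
= 200 * 2.4
= 480.0

480.0 DPS


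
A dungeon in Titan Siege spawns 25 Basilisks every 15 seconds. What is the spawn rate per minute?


Spawns per minute = count * (60 / interval)
= 25 * (60 / 15)
= 25 * 4.0
= 100.0

100.0 per minute


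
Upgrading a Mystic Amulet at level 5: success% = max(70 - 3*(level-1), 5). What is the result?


raw_rate = 70 - 3 * (5 - 1)
= 70 - 3 * 4
= 70 - 12
= 58
Apply floor: max(58, 5) = 58%

58%


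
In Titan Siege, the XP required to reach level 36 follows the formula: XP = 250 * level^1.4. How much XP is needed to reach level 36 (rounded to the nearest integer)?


XP = 250 * level^1.4
Substitute level = 36:
XP = 250 * 36^1.4
= 250 * 150.9467
= 37737

37737 XP


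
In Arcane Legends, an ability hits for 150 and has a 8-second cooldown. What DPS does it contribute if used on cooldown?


DPS = damage / cooldown
= 150 / 8
= 18.75

18.75 DPS


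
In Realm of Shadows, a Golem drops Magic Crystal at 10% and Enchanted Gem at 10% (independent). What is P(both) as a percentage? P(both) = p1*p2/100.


For independent events, P(both) = P(A) * P(B)
= 10% * 10%
= 100 / 100 %
= 1.0%

1.0%


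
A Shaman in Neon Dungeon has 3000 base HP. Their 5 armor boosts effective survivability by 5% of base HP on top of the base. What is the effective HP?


EHP = 3000 * (1 + 5/100)
= 3000 * (1 + 0.05)
= 3000 * 1.05
= 3150.0

3150.0 EHP


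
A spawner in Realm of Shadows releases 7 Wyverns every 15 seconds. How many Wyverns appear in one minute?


Spawns per minute = count * (60 / interval)
= 7 * (60 / 15)
= 7 * 4.0
= 28.0

28.0 per minute


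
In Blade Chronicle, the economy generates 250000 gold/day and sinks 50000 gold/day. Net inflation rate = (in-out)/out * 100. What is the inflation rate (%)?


Net gold = 250000 - 50000 = 200000
Inflation rate = net / sunk * 100 = 200000 / 50000 * 100
= 4.0 * 100
= 400.00%

400.00%


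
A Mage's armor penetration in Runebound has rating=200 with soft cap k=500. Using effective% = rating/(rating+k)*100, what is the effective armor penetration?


effective% = rating / (rating + k) * 100
= 200 / (200 + 500) * 100
= 200 / 700 * 100
= 0.285714 * 100
= 28.57%

28.57%


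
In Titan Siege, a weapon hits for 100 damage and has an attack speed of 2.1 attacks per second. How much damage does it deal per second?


DPS = damage * attack_speed
= 100 * 2.1
= 210.0

210.0 DPS


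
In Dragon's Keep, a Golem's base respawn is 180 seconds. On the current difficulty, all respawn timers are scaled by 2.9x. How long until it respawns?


Respawn time = base * multiplier
= 180 * 2.9
= 522.0 seconds

522.0 seconds


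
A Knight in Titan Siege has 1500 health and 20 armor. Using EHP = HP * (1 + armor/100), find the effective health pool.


EHP = 1500 * (1 + 20/100)
= 1500 * (1 + 0.2)
= 1500 * 1.2
= 1800.0

1800.0 EHP


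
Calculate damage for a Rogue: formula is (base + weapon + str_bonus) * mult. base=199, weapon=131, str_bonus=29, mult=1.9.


Sum base + weapon + str = 199 + 131 + 29 = 359
Multiply by 1.9:
359 * 1.9 = 682.1

682.1 damage


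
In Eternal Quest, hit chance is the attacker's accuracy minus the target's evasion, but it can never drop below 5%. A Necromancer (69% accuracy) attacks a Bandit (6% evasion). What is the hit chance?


accuracy - evasion = 69 - 6 = 63
Apply floor: max(63, 5) = 63
Hit chance = 63%

63%


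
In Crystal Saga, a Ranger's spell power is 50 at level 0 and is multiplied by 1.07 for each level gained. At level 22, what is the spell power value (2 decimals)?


value = base * growth^level
= 50 * 1.07^22
= 50 * 4.430402
= 221.52

221.52 spell power


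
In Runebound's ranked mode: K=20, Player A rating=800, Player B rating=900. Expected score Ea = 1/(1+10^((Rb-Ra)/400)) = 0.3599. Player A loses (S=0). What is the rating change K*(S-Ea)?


Elo update: delta = K * (S - Ea), where S = 0 (loses)
S - Ea = 0 - 0.3599 = -0.3599
Rating change = 20 * -0.3599
= -7.20

-7.20 rating points


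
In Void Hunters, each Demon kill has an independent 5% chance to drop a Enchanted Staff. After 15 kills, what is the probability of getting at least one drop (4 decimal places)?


P(at least one) = 1 - P(none) = 1 - (1-p)^n
p = 5/100 = 0.05
1 - p = 0.95
(1 - p)^15 = 0.95^15 = 0.463291
P(at least one) = 1 - 0.463291 = 0.5367

0.5367


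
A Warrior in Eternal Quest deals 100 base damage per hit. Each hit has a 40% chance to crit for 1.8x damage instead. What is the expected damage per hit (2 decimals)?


E[dmg] = base * (1 + crit_chance * (crit_mult - 1))
cc as decimal = 40/100 = 0.4
cm - 1 = 1.8 - 1 = 0.8
Bonus factor = 0.4 * 0.8 = 0.32
Total multiplier = 1 + 0.32 = 1.32
Expected damage = 100 * 1.32 = 132.00

132.00 damage


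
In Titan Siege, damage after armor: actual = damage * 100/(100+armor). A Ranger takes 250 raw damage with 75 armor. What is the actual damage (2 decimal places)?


actual = 250 * 100 / (100 + 75)
= 250 * 100 / 175
= 25000 / 175
= 142.86

142.86 damage


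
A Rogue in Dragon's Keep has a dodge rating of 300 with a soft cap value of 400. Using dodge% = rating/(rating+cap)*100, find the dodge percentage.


dodge% = 300 / (300 + 400) * 100
= 300 / 700 * 100
= 0.428571 * 100
= 42.86%

42.86%


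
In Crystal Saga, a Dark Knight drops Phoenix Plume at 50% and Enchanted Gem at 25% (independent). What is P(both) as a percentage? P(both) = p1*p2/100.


For independent events, P(both) = P(A) * P(B)
= 50% * 25%
= 1250 / 100 %
= 12.5%

12.5%


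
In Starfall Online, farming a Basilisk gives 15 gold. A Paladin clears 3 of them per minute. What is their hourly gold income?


Gold per minute = 15 * 3 = 45
Gold per hour = 45 * 60 = 2700

2700 gold/hour


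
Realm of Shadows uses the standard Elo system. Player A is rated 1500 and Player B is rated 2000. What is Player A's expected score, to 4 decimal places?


Elo expected score: Ea = 1/(1 + 10^((Rb-Ra)/400))
Rb - Ra = 2000 - 1500 = 500
(Rb-Ra)/400 = 500/400 = 1.25
10^1.25 = 17.782794
Ea = 1/(1 + 17.782794) = 1/18.782794 = 0.0532

0.0532


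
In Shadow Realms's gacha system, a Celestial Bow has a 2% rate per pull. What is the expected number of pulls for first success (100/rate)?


Expected pulls for a geometric distribution = 1/p = 100 / rate%
= 100 / 2
= 50.0

50.0 pulls


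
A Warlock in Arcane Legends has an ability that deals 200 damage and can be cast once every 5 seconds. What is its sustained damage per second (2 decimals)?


DPS = damage / cooldown
= 200 / 5
= 40.00

40.00 DPS


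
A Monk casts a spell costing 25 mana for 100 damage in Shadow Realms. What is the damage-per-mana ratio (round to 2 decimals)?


Efficiency = damage / mana
= 100 / 25
= 4.00

4.00 dmg/mana


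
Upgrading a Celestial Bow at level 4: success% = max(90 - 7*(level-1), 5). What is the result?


raw_rate = 90 - 7 * (4 - 1)
= 90 - 7 * 3
= 90 - 21
= 69
Apply floor: max(69, 5) = 69%

69%


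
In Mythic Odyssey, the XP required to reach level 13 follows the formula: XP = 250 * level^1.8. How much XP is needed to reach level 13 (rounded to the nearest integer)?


XP = 250 * level^1.8
Substitute level = 13:
XP = 250 * 13^1.8
= 250 * 101.1808
= 25295

25295 XP


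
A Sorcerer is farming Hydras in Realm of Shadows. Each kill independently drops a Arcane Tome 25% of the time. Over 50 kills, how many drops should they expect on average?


Expected drops = kills * (drop_rate / 100)
= 50 * (25 / 100)
= 50 * 0.25
= 12.5

12.5 drops


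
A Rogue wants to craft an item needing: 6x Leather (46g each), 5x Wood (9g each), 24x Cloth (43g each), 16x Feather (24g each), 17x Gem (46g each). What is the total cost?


Cost breakdown:
  Leather: 6 * 46 = 276
  Wood: 5 * 9 = 45
  Cloth: 24 * 43 = 1032
  Feather: 16 * 24 = 384
  Gem: 17 * 46 = 782
Total = 276 + 45 + 1032 + 384 + 782 = 2519

2519 gold


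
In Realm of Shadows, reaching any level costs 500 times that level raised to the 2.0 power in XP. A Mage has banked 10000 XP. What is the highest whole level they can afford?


XP = 500 * level^2.0, so level = (XP / 500)^(1/2.0)
= (10000 / 500)^(1/2.0)
= 20.0^0.5
= 4.4721
Floor: level = 4

level 4


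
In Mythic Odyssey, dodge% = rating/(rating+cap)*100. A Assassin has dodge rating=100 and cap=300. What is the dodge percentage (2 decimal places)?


dodge% = 100 / (100 + 300) * 100
= 100 / 400 * 100
= 0.25 * 100
= 25.00%

25.00%


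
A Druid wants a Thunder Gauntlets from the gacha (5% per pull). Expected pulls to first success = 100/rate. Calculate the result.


Expected pulls for a geometric distribution = 1/p = 100 / rate%
= 100 / 5
= 20.0

20.0 pulls


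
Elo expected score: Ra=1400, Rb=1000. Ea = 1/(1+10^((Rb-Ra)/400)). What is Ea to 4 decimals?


Elo expected score: Ea = 1/(1 + 10^((Rb-Ra)/400))
Rb - Ra = 1000 - 1400 = -400
(Rb-Ra)/400 = -400/400 = -1.0
10^-1.0 = 0.1
Ea = 1/(1 + 0.1) = 1/1.1 = 0.9091

0.9091


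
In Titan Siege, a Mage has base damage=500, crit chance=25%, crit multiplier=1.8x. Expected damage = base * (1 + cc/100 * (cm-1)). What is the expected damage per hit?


E[dmg] = base * (1 + crit_chance * (crit_mult - 1))
cc as decimal = 25/100 = 0.25
cm - 1 = 1.8 - 1 = 0.8
Bonus factor = 0.25 * 0.8 = 0.2
Total multiplier = 1 + 0.2 = 1.2
Expected damage = 500 * 1.2 = 600.00

600.00 damage


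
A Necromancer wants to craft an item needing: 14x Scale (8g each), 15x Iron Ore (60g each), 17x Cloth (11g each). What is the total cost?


Cost breakdown:
  Scale: 14 * 8 = 112
  Iron Ore: 15 * 60 = 900
  Cloth: 17 * 11 = 187
Total = 112 + 900 + 187 = 1199

1199 gold


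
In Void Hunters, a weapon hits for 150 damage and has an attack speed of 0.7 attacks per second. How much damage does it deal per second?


DPS = damage * attack_speed
= 150 * 0.7
= 105.0

105.0 DPS


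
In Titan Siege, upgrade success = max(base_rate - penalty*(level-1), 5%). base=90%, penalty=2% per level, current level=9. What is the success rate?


raw_rate = 90 - 2 * (9 - 1)
= 90 - 2 * 8
= 90 - 16
= 74
Apply floor: max(74, 5) = 74%

74%


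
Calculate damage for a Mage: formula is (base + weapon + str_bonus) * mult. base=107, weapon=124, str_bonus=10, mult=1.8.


Sum base + weapon + str = 107 + 124 + 10 = 241
Multiply by 1.8:
241 * 1.8 = 433.8

433.8 damage


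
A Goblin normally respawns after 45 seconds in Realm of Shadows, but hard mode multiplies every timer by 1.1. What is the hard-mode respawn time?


Respawn time = base * multiplier
= 45 * 1.1
= 49.5 seconds

49.5 seconds


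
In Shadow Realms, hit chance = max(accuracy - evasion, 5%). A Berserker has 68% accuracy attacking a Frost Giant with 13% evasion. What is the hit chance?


accuracy - evasion = 68 - 13 = 55
Apply floor: max(55, 5) = 55
Hit chance = 55%

55%


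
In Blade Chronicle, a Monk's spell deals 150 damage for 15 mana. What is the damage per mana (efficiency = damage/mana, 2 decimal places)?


Efficiency = damage / mana
= 150 / 15
= 10.00

10.00 dmg/mana


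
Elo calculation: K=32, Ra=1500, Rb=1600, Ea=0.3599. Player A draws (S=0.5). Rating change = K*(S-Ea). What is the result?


Elo update: delta = K * (S - Ea), where S = 0.5 (draws)
S - Ea = 0.5 - 0.3599 = 0.1401
Rating change = 32 * 0.1401
= 4.48

4.48 rating points


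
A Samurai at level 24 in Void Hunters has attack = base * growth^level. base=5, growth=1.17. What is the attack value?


value = base * growth^level
= 5 * 1.17^24
= 5 * 43.297287
= 216.49

216.49 attack


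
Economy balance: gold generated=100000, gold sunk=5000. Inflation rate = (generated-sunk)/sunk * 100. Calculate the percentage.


Net gold = 100000 - 5000 = 95000
Inflation rate = net / sunk * 100 = 95000 / 5000 * 100
= 19.0 * 100
= 1900.00%

1900.00%


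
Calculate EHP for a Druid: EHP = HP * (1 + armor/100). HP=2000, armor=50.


EHP = 2000 * (1 + 50/100)
= 2000 * (1 + 0.5)
= 2000 * 1.5
= 3000.0

3000.0 EHP


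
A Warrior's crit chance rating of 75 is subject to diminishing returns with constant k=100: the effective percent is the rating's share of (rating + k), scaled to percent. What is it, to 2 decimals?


effective% = rating / (rating + k) * 100
= 75 / (75 + 100) * 100
= 75 / 175 * 100
= 0.428571 * 100
= 42.86%

42.86%


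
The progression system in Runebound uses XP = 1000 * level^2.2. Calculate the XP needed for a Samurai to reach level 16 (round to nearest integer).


XP = 1000 * level^2.2
Substitute level = 16:
XP = 1000 * 16^2.2
= 1000 * 445.7219
= 445722

445722 XP


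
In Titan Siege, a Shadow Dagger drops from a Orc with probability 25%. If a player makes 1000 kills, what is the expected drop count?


Expected drops = kills * (drop_rate / 100)
= 1000 * (25 / 100)
= 1000 * 0.25
= 250.0

250.0 drops


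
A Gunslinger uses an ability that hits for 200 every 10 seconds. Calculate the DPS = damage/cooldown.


DPS = damage / cooldown
= 200 / 10
= 20.00

20.00 DPS


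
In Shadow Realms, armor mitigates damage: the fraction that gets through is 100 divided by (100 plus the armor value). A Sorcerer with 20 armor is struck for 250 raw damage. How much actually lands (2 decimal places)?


actual = 250 * 100 / (100 + 20)
= 250 * 100 / 120
= 25000 / 120
= 208.33

208.33 damage


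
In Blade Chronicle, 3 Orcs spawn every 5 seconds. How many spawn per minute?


Spawns per minute = count * (60 / interval)
= 3 * (60 / 5)
= 3 * 12.0
= 36.0

36.0 per minute


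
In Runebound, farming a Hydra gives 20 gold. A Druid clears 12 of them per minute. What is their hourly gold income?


Gold per minute = 20 * 12 = 240
Gold per hour = 240 * 60 = 14400

14400 gold/hour


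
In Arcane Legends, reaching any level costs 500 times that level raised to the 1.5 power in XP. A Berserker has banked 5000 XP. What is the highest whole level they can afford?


XP = 500 * level^1.5, so level = (XP / 500)^(1/1.5)
= (5000 / 500)^(1/1.5)
= 10.0^0.6667
= 4.6416
Floor: level = 4

level 4


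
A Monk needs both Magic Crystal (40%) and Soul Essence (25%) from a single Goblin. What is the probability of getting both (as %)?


For independent events, P(both) = P(A) * P(B)
= 40% * 25%
= 1000 / 100 %
= 10.0%

10.0%


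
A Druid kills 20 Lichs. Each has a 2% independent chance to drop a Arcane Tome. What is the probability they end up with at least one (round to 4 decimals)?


P(at least one) = 1 - P(none) = 1 - (1-p)^n
p = 2/100 = 0.02
1 - p = 0.98
(1 - p)^20 = 0.98^20 = 0.667608
P(at least one) = 1 - 0.667608 = 0.3324

0.3324


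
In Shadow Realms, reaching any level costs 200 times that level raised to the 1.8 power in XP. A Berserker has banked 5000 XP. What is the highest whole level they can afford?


XP = 200 * level^1.8, so level = (XP / 200)^(1/1.8)
= (5000 / 200)^(1/1.8)
= 25.0^0.5556
= 5.9791
Floor: level = 5

level 5


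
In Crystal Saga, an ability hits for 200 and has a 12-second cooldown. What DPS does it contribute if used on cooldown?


DPS = damage / cooldown
= 200 / 12
= 16.67

16.67 DPS


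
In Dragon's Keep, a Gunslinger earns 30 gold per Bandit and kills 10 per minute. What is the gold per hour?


Gold per minute = 30 * 10 = 300
Gold per hour = 300 * 60 = 18000

18000 gold/hour


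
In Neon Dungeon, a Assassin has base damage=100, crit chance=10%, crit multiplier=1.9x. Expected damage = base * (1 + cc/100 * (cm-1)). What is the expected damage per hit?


E[dmg] = base * (1 + crit_chance * (crit_mult - 1))
cc as decimal = 10/100 = 0.1
cm - 1 = 1.9 - 1 = 0.9
Bonus factor = 0.1 * 0.9 = 0.09
Total multiplier = 1 + 0.09 = 1.09
Expected damage = 100 * 1.09 = 109.00

109.00 damage


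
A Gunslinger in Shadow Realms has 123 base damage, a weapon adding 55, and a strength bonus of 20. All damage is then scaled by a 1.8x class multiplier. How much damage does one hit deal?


Sum base + weapon + str = 123 + 55 + 20 = 198
Multiply by 1.8:
198 * 1.8 = 356.4

356.4 damage


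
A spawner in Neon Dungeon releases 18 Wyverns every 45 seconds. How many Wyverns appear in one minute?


Spawns per minute = count * (60 / interval)
= 18 * (60 / 45)
= 18 * 1.3333
= 24.0

24.0 per minute


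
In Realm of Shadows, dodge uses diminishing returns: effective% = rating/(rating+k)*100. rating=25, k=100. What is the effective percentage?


effective% = rating / (rating + k) * 100
= 25 / (25 + 100) * 100
= 25 / 125 * 100
= 0.2 * 100
= 20.00%

20.00%


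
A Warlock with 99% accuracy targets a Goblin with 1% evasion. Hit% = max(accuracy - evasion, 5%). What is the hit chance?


accuracy - evasion = 99 - 1 = 98
Apply floor: max(98, 5) = 98
Hit chance = 98%

98%


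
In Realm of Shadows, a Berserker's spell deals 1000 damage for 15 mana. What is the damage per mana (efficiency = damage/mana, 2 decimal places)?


Efficiency = damage / mana
= 1000 / 15
= 66.67

66.67 dmg/mana
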